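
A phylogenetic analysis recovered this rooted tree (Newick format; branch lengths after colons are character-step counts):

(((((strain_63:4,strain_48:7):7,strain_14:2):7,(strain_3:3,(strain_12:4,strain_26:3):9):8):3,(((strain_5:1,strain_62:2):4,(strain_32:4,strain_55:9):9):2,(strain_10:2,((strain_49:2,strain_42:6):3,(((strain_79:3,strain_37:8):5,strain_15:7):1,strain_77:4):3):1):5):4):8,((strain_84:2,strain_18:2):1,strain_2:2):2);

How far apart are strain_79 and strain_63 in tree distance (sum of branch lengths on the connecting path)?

43

The path runs strain_79 → … → MRCA → … → strain_63; the MRCA is the node subtending ((((strain_63,strain_48),strain_14),(strain_3,(strain_12,strain_26))),(((strain_5,strain_62),(strain_32,strain_55)),(strain_10,((strain_49,strain_42),(((strain_79,strain_37),strain_15),strain_77))))).
Branch lengths along that path: 3 + 5 + 1 + 3 + 1 + 5 + 4 + 3 + 7 + 7 + 4 = 43.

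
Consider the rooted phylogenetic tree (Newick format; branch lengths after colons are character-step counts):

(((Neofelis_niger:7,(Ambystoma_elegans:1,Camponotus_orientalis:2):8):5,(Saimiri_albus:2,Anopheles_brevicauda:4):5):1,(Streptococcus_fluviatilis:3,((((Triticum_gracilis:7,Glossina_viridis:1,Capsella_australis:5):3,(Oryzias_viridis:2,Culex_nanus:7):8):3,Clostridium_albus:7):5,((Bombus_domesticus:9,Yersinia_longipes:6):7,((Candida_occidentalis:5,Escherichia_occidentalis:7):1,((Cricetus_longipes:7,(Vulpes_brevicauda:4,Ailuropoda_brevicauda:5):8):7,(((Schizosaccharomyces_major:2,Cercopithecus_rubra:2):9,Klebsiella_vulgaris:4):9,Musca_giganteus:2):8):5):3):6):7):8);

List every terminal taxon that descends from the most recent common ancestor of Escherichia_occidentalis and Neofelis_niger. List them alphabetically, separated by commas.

Ailuropoda_brevicauda, Ambystoma_elegans, Anopheles_brevicauda, Bombus_domesticus, Camponotus_orientalis, Candida_occidentalis, Capsella_australis, Cercopithecus_rubra, Clostridium_albus, Cricetus_longipes, Culex_nanus, Escherichia_occidentalis, Glossina_viridis, Klebsiella_vulgaris, Musca_giganteus, Neofelis_niger, Oryzias_viridis, Saimiri_albus, Schizosaccharomyces_major, Streptococcus_fluviatilis, Triticum_gracilis, Vulpes_brevicauda, Yersinia_longipes

Tracing Escherichia_occidentalis: it sits inside (Candida_occidentalis,Escherichia_occidentalis).
Tracing Neofelis_niger: it sits inside (Neofelis_niger,(Ambystoma_elegans,Camponotus_orientalis)).
The smallest clade enclosing both is the whole tree (their MRCA is the root), so the answer is all 23 tips in alphabetical order.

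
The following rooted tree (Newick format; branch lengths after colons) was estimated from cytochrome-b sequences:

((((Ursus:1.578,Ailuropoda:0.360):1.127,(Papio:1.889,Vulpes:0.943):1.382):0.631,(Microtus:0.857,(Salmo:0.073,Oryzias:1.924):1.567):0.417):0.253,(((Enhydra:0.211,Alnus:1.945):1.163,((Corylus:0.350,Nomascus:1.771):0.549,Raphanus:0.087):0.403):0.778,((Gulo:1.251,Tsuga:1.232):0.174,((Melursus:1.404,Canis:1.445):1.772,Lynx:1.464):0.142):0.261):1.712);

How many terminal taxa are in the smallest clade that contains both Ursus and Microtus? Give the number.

7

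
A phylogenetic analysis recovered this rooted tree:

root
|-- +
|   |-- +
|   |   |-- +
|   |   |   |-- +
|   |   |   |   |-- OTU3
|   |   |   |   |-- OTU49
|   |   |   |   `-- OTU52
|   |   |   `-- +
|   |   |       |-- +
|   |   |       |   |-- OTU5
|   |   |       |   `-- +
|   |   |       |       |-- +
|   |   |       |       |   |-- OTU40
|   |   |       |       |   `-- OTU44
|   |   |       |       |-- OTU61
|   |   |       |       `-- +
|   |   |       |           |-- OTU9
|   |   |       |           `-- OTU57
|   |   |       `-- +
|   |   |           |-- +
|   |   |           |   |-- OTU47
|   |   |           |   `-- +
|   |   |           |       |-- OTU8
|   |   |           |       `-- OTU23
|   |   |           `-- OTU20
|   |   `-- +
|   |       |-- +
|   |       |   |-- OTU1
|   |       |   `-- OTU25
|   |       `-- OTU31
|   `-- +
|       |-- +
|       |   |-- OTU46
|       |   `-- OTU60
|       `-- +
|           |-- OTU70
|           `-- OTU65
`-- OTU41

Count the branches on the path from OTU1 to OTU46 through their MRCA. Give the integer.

The MRCA of OTU1 and OTU46 is the node subtending ((((OTU3,OTU49,OTU52),((OTU5,((OTU40,OTU44),OTU61,(OTU9,OTU57))),((OTU47,(OTU8,OTU23)),OTU20))),((OTU1,OTU25),OTU31)),((OTU46,OTU60),(OTU70,OTU65))).
From OTU1 up to that node: 4 branches. From OTU46 up to the same node: 3 branches. Total: 4 + 3 = 7.

7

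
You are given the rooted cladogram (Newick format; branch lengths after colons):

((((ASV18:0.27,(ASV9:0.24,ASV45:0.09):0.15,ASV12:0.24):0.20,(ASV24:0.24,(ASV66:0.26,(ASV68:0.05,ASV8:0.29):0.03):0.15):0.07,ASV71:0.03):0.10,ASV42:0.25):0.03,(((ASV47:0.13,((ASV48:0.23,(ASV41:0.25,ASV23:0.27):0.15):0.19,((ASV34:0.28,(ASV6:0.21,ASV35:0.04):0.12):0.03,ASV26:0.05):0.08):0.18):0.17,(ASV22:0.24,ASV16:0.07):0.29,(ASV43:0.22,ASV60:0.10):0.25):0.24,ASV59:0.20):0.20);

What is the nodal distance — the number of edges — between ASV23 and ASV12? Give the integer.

11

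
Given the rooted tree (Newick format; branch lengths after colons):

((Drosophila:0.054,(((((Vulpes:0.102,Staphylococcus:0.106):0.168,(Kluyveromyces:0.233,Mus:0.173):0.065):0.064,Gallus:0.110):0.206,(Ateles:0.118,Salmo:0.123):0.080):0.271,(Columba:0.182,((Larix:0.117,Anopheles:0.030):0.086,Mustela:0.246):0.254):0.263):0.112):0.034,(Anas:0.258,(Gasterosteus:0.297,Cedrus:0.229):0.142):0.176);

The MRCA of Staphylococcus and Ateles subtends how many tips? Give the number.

The MRCA of Staphylococcus and Ateles is the node subtending ((((Vulpes,Staphylococcus),(Kluyveromyces,Mus)),Gallus),(Ateles,Salmo)).
That clade contains 7 terminal taxa: Ateles, Gallus, Kluyveromyces, Mus, Salmo, Staphylococcus, Vulpes.

7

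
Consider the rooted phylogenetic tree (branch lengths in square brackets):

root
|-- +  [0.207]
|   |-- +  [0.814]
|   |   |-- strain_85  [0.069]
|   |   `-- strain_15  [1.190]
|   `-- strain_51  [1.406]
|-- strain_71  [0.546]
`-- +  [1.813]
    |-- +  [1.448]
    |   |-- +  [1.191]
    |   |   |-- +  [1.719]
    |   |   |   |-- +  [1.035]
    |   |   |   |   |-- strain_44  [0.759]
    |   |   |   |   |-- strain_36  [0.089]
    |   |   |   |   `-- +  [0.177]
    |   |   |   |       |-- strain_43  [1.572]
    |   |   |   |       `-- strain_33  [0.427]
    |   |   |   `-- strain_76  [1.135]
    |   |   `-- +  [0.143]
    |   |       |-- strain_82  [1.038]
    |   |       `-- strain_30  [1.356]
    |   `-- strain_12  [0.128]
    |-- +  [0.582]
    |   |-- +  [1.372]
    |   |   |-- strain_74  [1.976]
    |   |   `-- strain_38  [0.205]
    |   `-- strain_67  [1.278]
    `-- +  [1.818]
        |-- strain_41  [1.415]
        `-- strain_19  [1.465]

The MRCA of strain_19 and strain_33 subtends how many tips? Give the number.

The MRCA of strain_19 and strain_33 is the node subtending (((((strain_44,strain_36,(strain_43,strain_33)),strain_76),(strain_82,strain_30)),strain_12),((strain_74,strain_38),strain_67),(strain_41,strain_19)).
That clade contains 13 terminal taxa: strain_12, strain_19, strain_30, strain_33, strain_36, strain_38, strain_41, strain_43, strain_44, strain_67, strain_74, strain_76, strain_82.

13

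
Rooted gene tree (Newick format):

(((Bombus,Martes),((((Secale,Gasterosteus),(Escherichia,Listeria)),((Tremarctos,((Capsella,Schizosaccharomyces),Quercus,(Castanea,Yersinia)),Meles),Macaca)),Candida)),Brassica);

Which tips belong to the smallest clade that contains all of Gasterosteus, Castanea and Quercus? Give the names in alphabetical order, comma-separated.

Tracing Gasterosteus: it sits inside (Secale,Gasterosteus).
Tracing Castanea: it sits inside (Castanea,Yersinia).
Tracing Quercus: it sits inside ((Capsella,Schizosaccharomyces),Quercus,(Castanea,Yersinia)).
The smallest clade enclosing all 3 is (((Secale,Gasterosteus),(Escherichia,Listeria)),((Tremarctos,((Capsella,Schizosaccharomyces),Quercus,(Castanea,Yersinia)),Meles),Macaca)); the answer is its 12 terminal taxa in alphabetical order.

Capsella, Castanea, Escherichia, Gasterosteus, Listeria, Macaca, Meles, Quercus, Schizosaccharomyces, Secale, Tremarctos, Yersinia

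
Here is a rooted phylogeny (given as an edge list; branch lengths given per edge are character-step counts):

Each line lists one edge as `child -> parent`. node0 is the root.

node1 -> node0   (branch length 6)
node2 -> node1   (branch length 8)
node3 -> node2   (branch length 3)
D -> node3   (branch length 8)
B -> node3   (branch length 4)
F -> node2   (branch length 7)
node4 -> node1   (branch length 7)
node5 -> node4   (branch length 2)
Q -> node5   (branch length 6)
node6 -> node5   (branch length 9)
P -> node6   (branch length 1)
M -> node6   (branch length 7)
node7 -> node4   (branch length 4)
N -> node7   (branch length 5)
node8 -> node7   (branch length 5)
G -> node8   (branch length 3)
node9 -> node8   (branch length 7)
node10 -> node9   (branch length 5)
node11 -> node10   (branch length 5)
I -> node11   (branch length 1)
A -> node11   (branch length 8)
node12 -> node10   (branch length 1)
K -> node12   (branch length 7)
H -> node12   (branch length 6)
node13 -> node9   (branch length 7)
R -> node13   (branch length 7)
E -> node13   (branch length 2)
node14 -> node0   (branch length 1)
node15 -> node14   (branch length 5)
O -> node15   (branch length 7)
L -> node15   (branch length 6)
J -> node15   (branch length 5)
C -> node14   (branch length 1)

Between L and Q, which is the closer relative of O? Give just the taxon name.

The MRCA of O and L subtends (O,L,J) (3 taxa).
The MRCA of O and Q is the root, subtending the entire tree (18 taxa).
The first is nested inside the second, so O shares a more recent common ancestor with L.

L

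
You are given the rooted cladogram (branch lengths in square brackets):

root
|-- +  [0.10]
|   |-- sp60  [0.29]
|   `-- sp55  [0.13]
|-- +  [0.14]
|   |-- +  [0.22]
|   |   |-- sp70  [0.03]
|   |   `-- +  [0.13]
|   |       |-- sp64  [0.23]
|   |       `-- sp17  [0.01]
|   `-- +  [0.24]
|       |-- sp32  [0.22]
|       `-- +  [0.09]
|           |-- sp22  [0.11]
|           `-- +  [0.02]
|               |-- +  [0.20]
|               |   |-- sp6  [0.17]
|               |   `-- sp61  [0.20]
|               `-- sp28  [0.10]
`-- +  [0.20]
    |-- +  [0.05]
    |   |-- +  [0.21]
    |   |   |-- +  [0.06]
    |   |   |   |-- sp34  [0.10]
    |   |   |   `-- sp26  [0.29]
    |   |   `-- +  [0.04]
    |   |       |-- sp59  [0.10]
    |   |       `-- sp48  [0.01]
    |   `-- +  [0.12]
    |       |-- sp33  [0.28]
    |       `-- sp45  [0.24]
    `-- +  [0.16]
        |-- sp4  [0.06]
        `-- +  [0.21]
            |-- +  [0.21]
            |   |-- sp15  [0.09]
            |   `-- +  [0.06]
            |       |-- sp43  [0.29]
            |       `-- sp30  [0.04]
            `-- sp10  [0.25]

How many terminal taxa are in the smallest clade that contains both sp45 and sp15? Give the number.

The MRCA of sp45 and sp15 is the node subtending ((((sp34,sp26),(sp59,sp48)),(sp33,sp45)),(sp4,((sp15,(sp43,sp30)),sp10))).
That clade contains 11 terminal taxa: sp10, sp15, sp26, sp30, sp33, sp34, sp4, sp43, sp45, sp48, sp59.

11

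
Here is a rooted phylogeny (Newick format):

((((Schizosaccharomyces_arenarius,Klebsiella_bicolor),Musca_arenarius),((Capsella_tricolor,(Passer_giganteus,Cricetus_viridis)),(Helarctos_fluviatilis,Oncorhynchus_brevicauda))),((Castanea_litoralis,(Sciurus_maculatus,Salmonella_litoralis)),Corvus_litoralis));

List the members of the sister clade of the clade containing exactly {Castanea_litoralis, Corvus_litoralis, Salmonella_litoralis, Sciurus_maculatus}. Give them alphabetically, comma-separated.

The clade containing exactly {Castanea_litoralis, Corvus_litoralis, Salmonella_litoralis, Sciurus_maculatus} attaches directly to the root of the tree.
The other lineage descending from that same node — the sister group — is (((Schizosaccharomyces_arenarius,Klebsiella_bicolor),Musca_arenarius),((Capsella_tricolor,(Passer_giganteus,Cricetus_viridis)),(Helarctos_fluviatilis,Oncorhynchus_brevicauda))); its 8 tips in alphabetical order are the answer.

Capsella_tricolor, Cricetus_viridis, Helarctos_fluviatilis, Klebsiella_bicolor, Musca_arenarius, Oncorhynchus_brevicauda, Passer_giganteus, Schizosaccharomyces_arenarius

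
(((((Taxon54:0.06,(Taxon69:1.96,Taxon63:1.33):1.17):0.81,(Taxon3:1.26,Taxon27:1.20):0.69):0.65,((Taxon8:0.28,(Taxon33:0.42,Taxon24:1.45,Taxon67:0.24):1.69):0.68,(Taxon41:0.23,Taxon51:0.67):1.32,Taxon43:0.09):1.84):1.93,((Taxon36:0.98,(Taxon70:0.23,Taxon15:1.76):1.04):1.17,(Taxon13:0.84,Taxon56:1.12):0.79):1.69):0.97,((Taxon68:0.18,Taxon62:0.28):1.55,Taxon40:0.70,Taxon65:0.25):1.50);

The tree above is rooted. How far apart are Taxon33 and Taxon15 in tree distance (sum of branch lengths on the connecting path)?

The path runs Taxon33 → … → MRCA → … → Taxon15; the MRCA is the node subtending ((((Taxon54,(Taxon69,Taxon63)),(Taxon3,Taxon27)),((Taxon8,(Taxon33,Taxon24,Taxon67)),(Taxon41,Taxon51),Taxon43)),((Taxon36,(Taxon70,Taxon15)),(Taxon13,Taxon56))).
Branch lengths along that path: 0.42 + 1.69 + 0.68 + 1.84 + 1.93 + 1.69 + 1.17 + 1.04 + 1.76 = 12.22.

12.22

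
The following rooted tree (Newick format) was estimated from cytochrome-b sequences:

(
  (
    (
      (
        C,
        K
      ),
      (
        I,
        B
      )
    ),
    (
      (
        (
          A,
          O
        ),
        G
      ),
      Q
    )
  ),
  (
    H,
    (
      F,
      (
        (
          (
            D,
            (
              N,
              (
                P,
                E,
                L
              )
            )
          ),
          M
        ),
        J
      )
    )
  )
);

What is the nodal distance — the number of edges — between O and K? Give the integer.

The MRCA of O and K is the node subtending (((C,K),(I,B)),(((A,O),G),Q)).
From O up to that node: 4 branches. From K up to the same node: 3 branches. Total: 4 + 3 = 7.

7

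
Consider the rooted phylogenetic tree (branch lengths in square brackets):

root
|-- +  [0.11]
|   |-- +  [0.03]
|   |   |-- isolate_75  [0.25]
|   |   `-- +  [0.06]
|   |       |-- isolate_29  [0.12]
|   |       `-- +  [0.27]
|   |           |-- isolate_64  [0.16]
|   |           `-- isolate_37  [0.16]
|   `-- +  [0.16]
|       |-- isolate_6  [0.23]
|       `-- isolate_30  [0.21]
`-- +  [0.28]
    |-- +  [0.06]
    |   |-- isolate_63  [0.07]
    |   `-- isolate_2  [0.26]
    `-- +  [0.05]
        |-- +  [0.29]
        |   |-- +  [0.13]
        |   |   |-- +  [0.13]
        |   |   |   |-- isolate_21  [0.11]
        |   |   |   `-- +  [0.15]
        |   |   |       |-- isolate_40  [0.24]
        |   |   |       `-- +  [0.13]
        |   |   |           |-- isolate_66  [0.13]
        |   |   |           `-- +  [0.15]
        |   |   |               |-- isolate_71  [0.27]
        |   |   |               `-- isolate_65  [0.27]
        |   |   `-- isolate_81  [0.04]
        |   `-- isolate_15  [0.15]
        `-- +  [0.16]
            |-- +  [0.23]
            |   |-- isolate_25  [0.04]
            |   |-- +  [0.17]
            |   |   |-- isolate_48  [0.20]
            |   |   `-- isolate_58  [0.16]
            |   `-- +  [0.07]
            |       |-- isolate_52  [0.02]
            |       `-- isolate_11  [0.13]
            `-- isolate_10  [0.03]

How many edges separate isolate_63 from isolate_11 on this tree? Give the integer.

The MRCA of isolate_63 and isolate_11 is the node subtending ((isolate_63,isolate_2),((((isolate_21,(isolate_40,(isolate_66,(isolate_71,isolate_65)))),isolate_81),isolate_15),((isolate_25,(isolate_48,isolate_58),(isolate_52,isolate_11)),isolate_10))).
From isolate_63 up to that node: 2 branches. From isolate_11 up to the same node: 5 branches. Total: 2 + 5 = 7.

7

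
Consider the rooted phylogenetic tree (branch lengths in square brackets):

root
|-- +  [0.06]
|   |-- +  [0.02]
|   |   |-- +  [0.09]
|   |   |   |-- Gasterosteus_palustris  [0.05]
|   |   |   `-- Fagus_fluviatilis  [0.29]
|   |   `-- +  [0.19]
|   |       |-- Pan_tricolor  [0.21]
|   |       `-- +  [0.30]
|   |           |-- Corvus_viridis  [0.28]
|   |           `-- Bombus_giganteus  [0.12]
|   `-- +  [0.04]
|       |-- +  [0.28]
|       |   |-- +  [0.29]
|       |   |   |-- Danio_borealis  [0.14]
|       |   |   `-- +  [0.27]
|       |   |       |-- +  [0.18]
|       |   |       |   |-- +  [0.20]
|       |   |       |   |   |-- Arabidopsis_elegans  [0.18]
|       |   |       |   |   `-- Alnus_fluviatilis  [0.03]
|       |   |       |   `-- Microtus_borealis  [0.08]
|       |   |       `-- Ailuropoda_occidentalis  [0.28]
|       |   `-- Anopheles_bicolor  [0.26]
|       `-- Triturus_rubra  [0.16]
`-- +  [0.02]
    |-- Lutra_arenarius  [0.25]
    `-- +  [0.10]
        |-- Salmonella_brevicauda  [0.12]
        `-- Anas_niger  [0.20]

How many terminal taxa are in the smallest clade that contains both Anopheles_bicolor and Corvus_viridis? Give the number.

12

The MRCA of Anopheles_bicolor and Corvus_viridis is the node subtending (((Gasterosteus_palustris,Fagus_fluviatilis),(Pan_tricolor,(Corvus_viridis,Bombus_giganteus))),(((Danio_borealis,(((Arabidopsis_elegans,Alnus_fluviatilis),Microtus_borealis),Ailuropoda_occidentalis)),Anopheles_bicolor),Triturus_rubra)).
That clade contains 12 terminal taxa: Ailuropoda_occidentalis, Alnus_fluviatilis, Anopheles_bicolor, Arabidopsis_elegans, Bombus_giganteus, Corvus_viridis, Danio_borealis, Fagus_fluviatilis, Gasterosteus_palustris, Microtus_borealis, Pan_tricolor, Triturus_rubra.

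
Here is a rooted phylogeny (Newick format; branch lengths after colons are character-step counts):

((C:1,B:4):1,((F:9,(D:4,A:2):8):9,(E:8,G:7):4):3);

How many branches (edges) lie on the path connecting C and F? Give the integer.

The MRCA of C and F is the root of the tree.
From C up to that node: 2 branches. From F up to the same node: 3 branches. Total: 2 + 3 = 5.

5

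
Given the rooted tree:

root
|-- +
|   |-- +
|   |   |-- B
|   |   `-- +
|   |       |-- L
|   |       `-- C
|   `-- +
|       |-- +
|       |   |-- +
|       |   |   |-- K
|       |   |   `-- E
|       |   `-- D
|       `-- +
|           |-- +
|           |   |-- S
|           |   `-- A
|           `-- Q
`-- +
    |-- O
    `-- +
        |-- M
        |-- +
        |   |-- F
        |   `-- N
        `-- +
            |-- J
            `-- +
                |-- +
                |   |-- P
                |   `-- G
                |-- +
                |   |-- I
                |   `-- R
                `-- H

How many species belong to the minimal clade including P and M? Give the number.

9

The MRCA of P and M is the node subtending (M,(F,N),(J,((P,G),(I,R),H))).
That clade contains 9 terminal taxa: F, G, H, I, J, M, N, P, R.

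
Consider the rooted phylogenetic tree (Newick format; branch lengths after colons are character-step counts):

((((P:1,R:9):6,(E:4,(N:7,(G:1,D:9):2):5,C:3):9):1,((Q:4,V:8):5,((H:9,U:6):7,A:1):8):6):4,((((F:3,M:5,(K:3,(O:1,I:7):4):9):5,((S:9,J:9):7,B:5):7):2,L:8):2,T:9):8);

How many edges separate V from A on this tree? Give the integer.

4

The MRCA of V and A is the node subtending ((Q,V),((H,U),A)).
From V up to that node: 2 branches. From A up to the same node: 2 branches. Total: 2 + 2 = 4.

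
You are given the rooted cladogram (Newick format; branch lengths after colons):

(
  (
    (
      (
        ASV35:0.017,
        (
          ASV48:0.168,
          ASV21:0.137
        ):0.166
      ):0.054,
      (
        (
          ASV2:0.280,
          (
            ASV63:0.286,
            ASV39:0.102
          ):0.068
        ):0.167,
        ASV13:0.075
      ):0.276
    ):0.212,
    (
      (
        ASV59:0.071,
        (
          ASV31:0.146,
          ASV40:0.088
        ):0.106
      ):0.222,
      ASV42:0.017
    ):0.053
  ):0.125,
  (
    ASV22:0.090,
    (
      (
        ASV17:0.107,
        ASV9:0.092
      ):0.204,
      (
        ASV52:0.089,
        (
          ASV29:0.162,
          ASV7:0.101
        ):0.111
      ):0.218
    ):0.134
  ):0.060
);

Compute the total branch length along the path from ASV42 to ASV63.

1.079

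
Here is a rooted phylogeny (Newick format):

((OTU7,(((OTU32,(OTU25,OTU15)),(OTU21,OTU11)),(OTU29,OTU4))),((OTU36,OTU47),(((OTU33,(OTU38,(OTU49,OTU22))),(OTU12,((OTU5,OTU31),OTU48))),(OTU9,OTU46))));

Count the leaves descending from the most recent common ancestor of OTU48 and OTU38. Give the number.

8

The MRCA of OTU48 and OTU38 is the node subtending ((OTU33,(OTU38,(OTU49,OTU22))),(OTU12,((OTU5,OTU31),OTU48))).
That clade contains 8 terminal taxa: OTU12, OTU22, OTU31, OTU33, OTU38, OTU48, OTU49, OTU5.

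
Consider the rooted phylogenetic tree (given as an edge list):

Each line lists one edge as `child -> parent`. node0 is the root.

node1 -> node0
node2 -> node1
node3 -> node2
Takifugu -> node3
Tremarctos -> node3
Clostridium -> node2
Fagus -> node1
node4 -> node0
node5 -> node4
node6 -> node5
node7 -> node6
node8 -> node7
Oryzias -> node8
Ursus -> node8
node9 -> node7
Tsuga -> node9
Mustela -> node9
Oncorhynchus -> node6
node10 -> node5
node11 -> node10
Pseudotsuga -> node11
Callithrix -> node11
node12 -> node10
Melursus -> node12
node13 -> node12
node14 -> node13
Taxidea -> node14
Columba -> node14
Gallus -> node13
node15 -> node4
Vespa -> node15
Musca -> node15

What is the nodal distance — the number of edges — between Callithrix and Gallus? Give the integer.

5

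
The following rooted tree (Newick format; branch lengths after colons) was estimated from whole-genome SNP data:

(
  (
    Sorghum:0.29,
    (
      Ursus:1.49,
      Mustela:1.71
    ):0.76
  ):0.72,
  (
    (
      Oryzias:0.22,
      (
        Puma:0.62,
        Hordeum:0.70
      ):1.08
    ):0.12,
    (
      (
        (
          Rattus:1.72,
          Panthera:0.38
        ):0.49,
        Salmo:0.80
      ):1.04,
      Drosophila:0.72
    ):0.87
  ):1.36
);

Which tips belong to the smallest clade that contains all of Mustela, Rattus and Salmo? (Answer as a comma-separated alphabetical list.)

Drosophila, Hordeum, Mustela, Oryzias, Panthera, Puma, Rattus, Salmo, Sorghum, Ursus

Tracing Mustela: it sits inside (Ursus,Mustela).
Tracing Rattus: it sits inside (Rattus,Panthera).
Tracing Salmo: it sits inside ((Rattus,Panthera),Salmo).
The smallest clade enclosing all 3 is the whole tree (their MRCA is the root), so the answer is all 10 tips in alphabetical order.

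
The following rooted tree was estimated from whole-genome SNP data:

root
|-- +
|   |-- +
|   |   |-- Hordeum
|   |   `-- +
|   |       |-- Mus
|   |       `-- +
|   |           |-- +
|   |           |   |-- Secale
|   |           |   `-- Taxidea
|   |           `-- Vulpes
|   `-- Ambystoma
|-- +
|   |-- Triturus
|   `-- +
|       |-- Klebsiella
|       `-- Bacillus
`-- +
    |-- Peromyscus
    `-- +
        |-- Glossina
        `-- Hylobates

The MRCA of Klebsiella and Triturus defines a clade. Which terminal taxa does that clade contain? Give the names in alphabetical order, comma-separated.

Tracing Klebsiella: it sits inside (Klebsiella,Bacillus).
Tracing Triturus: it sits inside (Triturus,(Klebsiella,Bacillus)).
The smallest clade enclosing both is (Triturus,(Klebsiella,Bacillus)); the answer is its 3 terminal taxa in alphabetical order.

Bacillus, Klebsiella, Triturus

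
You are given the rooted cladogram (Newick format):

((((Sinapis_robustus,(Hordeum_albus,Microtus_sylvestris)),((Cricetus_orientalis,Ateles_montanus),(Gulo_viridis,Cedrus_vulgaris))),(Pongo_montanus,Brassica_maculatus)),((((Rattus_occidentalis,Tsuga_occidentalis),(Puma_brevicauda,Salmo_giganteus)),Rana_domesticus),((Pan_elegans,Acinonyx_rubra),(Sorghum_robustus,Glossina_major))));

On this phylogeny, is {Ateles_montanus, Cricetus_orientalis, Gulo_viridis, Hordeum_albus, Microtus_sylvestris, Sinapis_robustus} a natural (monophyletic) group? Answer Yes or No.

The MRCA of the listed taxa subtends ((Sinapis_robustus,(Hordeum_albus,Microtus_sylvestris)),((Cricetus_orientalis,Ateles_montanus),(Gulo_viridis,Cedrus_vulgaris))).
That clade also contains Cedrus_vulgaris, which is not in the proposed group, so the group is not monophyletic.

No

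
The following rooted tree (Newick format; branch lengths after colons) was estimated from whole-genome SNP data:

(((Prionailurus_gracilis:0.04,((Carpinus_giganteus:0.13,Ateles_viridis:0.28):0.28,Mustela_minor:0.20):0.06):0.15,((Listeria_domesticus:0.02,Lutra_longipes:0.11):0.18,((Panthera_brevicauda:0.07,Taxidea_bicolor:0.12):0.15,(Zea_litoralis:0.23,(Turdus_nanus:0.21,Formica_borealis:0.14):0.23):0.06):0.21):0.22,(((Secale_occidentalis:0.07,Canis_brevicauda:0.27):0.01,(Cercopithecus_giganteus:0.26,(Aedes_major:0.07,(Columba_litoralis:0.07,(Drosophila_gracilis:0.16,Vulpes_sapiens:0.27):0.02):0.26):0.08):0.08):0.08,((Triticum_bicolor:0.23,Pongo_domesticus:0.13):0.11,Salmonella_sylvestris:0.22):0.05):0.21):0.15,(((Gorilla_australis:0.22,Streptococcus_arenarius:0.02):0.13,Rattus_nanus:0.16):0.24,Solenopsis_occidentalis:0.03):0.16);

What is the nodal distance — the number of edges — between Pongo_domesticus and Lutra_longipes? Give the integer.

The MRCA of Pongo_domesticus and Lutra_longipes is the node subtending ((Prionailurus_gracilis,((Carpinus_giganteus,Ateles_viridis),Mustela_minor)),((Listeria_domesticus,Lutra_longipes),((Panthera_brevicauda,Taxidea_bicolor),(Zea_litoralis,(Turdus_nanus,Formica_borealis)))),(((Secale_occidentalis,Canis_brevicauda),(Cercopithecus_giganteus,(Aedes_major,(Columba_litoralis,(Drosophila_gracilis,Vulpes_sapiens))))),((Triticum_bicolor,Pongo_domesticus),Salmonella_sylvestris))).
From Pongo_domesticus up to that node: 4 branches. From Lutra_longipes up to the same node: 3 branches. Total: 4 + 3 = 7.

7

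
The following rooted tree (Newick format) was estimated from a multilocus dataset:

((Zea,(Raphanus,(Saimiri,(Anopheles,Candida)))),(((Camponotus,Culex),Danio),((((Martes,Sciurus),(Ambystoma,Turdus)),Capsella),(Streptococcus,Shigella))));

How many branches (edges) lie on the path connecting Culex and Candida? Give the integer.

The MRCA of Culex and Candida is the root of the tree.
From Culex up to that node: 4 branches. From Candida up to the same node: 5 branches. Total: 4 + 5 = 9.

9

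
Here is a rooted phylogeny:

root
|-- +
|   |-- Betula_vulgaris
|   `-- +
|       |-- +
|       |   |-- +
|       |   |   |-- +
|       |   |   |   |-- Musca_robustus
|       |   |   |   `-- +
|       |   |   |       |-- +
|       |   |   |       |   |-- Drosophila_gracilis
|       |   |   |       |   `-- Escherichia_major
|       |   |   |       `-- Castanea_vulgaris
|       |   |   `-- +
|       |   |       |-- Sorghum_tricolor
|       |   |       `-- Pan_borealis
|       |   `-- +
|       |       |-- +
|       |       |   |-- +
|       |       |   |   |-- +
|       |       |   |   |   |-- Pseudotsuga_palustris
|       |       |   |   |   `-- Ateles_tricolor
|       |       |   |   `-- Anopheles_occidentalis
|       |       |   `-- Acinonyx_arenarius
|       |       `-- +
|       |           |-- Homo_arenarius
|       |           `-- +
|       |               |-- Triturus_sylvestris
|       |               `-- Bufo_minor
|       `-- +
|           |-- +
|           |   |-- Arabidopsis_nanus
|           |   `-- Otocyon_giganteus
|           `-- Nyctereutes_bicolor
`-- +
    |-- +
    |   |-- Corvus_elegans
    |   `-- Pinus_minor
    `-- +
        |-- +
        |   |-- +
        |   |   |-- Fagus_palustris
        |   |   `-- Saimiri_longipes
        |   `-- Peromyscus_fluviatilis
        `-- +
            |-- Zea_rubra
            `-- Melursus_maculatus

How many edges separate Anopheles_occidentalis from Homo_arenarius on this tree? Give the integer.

5

The MRCA of Anopheles_occidentalis and Homo_arenarius is the node subtending ((((Pseudotsuga_palustris,Ateles_tricolor),Anopheles_occidentalis),Acinonyx_arenarius),(Homo_arenarius,(Triturus_sylvestris,Bufo_minor))).
From Anopheles_occidentalis up to that node: 3 branches. From Homo_arenarius up to the same node: 2 branches. Total: 3 + 2 = 5.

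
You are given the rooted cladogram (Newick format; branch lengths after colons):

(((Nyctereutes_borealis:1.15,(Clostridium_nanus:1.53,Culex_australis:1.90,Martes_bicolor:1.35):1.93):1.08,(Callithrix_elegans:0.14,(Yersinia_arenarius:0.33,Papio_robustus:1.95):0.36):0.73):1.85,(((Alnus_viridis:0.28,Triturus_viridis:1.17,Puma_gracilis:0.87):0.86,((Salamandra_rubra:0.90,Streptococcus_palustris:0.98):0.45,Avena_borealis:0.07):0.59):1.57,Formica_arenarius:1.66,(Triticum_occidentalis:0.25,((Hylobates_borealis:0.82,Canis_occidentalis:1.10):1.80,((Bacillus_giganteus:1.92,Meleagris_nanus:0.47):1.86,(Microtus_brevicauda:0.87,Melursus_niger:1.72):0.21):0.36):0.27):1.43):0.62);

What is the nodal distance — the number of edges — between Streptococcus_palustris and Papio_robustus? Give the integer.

The MRCA of Streptococcus_palustris and Papio_robustus is the root of the tree.
From Streptococcus_palustris up to that node: 5 branches. From Papio_robustus up to the same node: 4 branches. Total: 5 + 4 = 9.

9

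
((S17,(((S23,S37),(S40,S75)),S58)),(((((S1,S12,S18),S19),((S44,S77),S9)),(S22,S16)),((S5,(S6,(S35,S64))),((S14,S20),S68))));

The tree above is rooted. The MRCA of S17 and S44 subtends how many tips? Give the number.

22

The MRCA of S17 and S44 is the root, so the clade is the entire tree.
That clade contains 22 terminal taxa: S1, S12, S14, S16, S17, S18, S19, S20, S22, S23, S35, S37, S40, S44, S5, S58, S6, S64, S68, S75, S77, S9.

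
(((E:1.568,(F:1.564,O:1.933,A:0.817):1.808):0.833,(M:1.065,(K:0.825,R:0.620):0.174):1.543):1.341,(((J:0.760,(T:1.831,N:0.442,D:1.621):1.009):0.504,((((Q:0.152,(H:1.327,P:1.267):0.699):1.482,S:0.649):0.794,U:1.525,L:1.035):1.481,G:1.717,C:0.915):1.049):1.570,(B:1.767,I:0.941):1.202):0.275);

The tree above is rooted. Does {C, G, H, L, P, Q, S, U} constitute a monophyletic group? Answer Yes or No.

The most recent common ancestor of these taxa subtends ((((Q,(H,P)),S),U,L),G,C).
That clade has exactly 8 tips — every listed taxon and nothing else — so the group is monophyletic.

Yes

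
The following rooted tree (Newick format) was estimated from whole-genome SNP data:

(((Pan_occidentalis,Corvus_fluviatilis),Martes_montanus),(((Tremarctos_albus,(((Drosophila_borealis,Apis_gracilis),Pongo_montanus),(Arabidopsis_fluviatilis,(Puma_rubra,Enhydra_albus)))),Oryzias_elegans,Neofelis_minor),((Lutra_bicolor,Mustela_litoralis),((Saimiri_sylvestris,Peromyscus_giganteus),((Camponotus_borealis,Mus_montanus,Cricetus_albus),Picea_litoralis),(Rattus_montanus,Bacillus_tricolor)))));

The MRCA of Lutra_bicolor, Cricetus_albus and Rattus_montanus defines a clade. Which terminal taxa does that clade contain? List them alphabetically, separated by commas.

Bacillus_tricolor, Camponotus_borealis, Cricetus_albus, Lutra_bicolor, Mus_montanus, Mustela_litoralis, Peromyscus_giganteus, Picea_litoralis, Rattus_montanus, Saimiri_sylvestris

Tracing Lutra_bicolor: it sits inside (Lutra_bicolor,Mustela_litoralis).
Tracing Cricetus_albus: it sits inside (Camponotus_borealis,Mus_montanus,Cricetus_albus).
Tracing Rattus_montanus: it sits inside (Rattus_montanus,Bacillus_tricolor).
The smallest clade enclosing all 3 is ((Lutra_bicolor,Mustela_litoralis),((Saimiri_sylvestris,Peromyscus_giganteus),((Camponotus_borealis,Mus_montanus,Cricetus_albus),Picea_litoralis),(Rattus_montanus,Bacillus_tricolor))); the answer is its 10 terminal taxa in alphabetical order.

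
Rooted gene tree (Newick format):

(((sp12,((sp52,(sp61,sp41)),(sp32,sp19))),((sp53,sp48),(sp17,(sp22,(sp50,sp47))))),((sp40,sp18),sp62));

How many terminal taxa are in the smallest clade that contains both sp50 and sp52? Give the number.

The MRCA of sp50 and sp52 is the node subtending ((sp12,((sp52,(sp61,sp41)),(sp32,sp19))),((sp53,sp48),(sp17,(sp22,(sp50,sp47))))).
That clade contains 12 terminal taxa: sp12, sp17, sp19, sp22, sp32, sp41, sp47, sp48, sp50, sp52, sp53, sp61.

12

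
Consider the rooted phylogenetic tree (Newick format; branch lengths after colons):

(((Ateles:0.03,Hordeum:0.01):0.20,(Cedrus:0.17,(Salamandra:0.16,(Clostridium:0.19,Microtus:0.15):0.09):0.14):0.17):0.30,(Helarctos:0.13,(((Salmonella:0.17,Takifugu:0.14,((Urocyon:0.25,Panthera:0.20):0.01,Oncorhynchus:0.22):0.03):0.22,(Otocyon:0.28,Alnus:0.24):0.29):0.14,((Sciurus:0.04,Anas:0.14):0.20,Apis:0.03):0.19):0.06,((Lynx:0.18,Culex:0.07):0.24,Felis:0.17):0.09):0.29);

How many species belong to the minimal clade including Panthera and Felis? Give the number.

14

The MRCA of Panthera and Felis is the node subtending (Helarctos,(((Salmonella,Takifugu,((Urocyon,Panthera),Oncorhynchus)),(Otocyon,Alnus)),((Sciurus,Anas),Apis)),((Lynx,Culex),Felis)).
That clade contains 14 terminal taxa: Alnus, Anas, Apis, Culex, Felis, Helarctos, Lynx, Oncorhynchus, Otocyon, Panthera, Salmonella, Sciurus, Takifugu, Urocyon.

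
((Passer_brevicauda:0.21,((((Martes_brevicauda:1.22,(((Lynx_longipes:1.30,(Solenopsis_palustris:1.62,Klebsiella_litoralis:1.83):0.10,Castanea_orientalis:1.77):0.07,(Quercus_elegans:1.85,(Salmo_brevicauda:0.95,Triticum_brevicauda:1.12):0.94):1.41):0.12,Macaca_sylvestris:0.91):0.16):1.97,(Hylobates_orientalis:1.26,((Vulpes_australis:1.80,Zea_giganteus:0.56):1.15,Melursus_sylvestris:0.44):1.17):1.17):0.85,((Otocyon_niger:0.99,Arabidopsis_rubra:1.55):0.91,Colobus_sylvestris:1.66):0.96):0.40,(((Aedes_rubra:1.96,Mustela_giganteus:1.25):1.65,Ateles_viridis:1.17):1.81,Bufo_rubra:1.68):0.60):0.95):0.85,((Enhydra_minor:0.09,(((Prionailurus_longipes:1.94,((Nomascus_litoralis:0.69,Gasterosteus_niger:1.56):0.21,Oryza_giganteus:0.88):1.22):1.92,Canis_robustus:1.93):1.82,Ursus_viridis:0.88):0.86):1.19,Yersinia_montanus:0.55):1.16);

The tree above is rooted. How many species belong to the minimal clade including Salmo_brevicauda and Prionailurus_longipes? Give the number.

29

The MRCA of Salmo_brevicauda and Prionailurus_longipes is the root, so the clade is the entire tree.
That clade contains 29 terminal taxa: Aedes_rubra, Arabidopsis_rubra, Ateles_viridis, Bufo_rubra, Canis_robustus, Castanea_orientalis, Colobus_sylvestris, Enhydra_minor, Gasterosteus_niger, Hylobates_orientalis, Klebsiella_litoralis, Lynx_longipes, Macaca_sylvestris, Martes_brevicauda, Melursus_sylvestris, Mustela_giganteus, Nomascus_litoralis, Oryza_giganteus, Otocyon_niger, Passer_brevicauda, Prionailurus_longipes, Quercus_elegans, Salmo_brevicauda, Solenopsis_palustris, Triticum_brevicauda, Ursus_viridis, Vulpes_australis, Yersinia_montanus, Zea_giganteus.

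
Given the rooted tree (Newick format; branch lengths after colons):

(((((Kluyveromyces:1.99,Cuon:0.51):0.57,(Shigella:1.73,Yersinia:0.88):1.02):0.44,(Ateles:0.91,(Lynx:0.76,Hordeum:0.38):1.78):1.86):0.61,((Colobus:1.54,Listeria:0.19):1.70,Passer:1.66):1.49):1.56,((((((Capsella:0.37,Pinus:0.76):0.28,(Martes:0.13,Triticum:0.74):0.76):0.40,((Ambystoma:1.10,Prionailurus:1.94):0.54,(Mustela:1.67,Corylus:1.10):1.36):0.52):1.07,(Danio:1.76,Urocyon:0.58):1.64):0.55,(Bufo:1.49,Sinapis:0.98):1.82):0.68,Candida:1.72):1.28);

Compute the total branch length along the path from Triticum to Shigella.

The path runs Triticum → … → MRCA → … → Shigella; the MRCA is the root of the tree.
Branch lengths along that path: 0.74 + 0.76 + 0.40 + 1.07 + 0.55 + 0.68 + 1.28 + 1.56 + 0.61 + 0.44 + 1.02 + 1.73 = 10.84.

10.84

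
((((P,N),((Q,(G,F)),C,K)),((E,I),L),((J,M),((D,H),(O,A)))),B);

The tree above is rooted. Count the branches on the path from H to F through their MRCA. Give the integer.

The MRCA of H and F is the node subtending (((P,N),((Q,(G,F)),C,K)),((E,I),L),((J,M),((D,H),(O,A)))).
From H up to that node: 4 branches. From F up to the same node: 5 branches. Total: 4 + 5 = 9.

9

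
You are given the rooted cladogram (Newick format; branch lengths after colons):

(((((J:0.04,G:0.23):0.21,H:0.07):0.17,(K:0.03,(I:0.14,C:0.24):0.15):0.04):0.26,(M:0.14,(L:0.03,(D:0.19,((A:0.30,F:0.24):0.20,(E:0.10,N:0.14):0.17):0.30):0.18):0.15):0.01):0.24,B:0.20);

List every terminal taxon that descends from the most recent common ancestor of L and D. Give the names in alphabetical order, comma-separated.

A, D, E, F, L, N

Tracing L: it sits inside (L,(D,((A,F),(E,N)))).
Tracing D: it sits inside (D,((A,F),(E,N))).
The smallest clade enclosing both is (L,(D,((A,F),(E,N)))); the answer is its 6 terminal taxa in alphabetical order.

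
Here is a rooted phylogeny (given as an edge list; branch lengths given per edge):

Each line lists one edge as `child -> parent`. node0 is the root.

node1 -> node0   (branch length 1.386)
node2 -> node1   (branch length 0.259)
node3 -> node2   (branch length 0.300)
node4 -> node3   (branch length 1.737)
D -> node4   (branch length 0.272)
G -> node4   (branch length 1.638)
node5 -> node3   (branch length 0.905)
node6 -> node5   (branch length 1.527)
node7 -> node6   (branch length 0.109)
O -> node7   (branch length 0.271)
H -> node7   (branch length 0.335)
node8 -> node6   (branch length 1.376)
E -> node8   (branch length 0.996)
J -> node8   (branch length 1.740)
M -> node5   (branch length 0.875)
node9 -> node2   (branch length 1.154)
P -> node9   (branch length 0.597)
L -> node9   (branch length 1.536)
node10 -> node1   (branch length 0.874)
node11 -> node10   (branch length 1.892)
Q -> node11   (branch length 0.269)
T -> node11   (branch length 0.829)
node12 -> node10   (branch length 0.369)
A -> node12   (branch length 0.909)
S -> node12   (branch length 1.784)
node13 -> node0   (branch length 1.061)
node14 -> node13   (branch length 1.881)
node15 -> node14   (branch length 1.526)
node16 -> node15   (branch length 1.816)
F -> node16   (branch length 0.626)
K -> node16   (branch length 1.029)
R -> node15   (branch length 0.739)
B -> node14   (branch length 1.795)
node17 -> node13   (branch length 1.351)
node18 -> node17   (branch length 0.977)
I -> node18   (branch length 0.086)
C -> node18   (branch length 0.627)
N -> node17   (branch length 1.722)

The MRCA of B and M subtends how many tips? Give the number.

20

The MRCA of B and M is the root, so the clade is the entire tree.
That clade contains 20 terminal taxa: A, B, C, D, E, F, G, H, I, J, K, L, M, N, O, P, Q, R, S, T.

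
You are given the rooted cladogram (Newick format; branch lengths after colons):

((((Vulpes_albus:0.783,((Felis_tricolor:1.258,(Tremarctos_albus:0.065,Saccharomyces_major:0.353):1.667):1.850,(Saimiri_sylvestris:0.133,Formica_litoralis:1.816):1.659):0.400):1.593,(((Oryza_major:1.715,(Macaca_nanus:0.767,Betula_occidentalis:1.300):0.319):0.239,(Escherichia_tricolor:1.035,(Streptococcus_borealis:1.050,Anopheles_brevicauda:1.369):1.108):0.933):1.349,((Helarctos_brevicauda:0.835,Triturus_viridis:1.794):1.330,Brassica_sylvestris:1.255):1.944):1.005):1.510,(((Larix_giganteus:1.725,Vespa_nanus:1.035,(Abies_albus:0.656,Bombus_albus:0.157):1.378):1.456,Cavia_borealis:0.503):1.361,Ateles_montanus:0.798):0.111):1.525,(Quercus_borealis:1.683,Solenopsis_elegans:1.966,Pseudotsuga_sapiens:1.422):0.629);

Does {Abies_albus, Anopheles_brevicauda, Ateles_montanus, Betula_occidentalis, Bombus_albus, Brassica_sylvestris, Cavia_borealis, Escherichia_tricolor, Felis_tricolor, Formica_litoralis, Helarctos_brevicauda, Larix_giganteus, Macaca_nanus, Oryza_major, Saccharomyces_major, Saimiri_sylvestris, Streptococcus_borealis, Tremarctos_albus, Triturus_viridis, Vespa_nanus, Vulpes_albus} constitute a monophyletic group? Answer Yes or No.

Yes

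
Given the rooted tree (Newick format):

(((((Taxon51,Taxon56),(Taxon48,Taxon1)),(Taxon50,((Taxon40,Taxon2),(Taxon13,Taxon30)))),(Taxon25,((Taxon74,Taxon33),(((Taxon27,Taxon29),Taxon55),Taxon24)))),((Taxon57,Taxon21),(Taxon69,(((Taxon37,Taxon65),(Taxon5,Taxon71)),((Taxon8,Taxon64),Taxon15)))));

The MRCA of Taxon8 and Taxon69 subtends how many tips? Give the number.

8

The MRCA of Taxon8 and Taxon69 is the node subtending (Taxon69,(((Taxon37,Taxon65),(Taxon5,Taxon71)),((Taxon8,Taxon64),Taxon15))).
That clade contains 8 terminal taxa: Taxon15, Taxon37, Taxon5, Taxon64, Taxon65, Taxon69, Taxon71, Taxon8.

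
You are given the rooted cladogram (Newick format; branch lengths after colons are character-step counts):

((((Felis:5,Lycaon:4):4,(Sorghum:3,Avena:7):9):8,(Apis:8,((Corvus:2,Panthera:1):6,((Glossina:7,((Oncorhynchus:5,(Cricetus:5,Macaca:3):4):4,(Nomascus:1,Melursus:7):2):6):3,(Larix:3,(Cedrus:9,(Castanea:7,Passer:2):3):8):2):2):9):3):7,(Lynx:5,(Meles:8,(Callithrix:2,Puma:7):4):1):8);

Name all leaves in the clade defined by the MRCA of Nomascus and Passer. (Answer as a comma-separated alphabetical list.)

Tracing Nomascus: it sits inside (Nomascus,Melursus).
Tracing Passer: it sits inside (Castanea,Passer).
The smallest clade enclosing both is ((Glossina,((Oncorhynchus,(Cricetus,Macaca)),(Nomascus,Melursus))),(Larix,(Cedrus,(Castanea,Passer)))); the answer is its 10 terminal taxa in alphabetical order.

Castanea, Cedrus, Cricetus, Glossina, Larix, Macaca, Melursus, Nomascus, Oncorhynchus, Passer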